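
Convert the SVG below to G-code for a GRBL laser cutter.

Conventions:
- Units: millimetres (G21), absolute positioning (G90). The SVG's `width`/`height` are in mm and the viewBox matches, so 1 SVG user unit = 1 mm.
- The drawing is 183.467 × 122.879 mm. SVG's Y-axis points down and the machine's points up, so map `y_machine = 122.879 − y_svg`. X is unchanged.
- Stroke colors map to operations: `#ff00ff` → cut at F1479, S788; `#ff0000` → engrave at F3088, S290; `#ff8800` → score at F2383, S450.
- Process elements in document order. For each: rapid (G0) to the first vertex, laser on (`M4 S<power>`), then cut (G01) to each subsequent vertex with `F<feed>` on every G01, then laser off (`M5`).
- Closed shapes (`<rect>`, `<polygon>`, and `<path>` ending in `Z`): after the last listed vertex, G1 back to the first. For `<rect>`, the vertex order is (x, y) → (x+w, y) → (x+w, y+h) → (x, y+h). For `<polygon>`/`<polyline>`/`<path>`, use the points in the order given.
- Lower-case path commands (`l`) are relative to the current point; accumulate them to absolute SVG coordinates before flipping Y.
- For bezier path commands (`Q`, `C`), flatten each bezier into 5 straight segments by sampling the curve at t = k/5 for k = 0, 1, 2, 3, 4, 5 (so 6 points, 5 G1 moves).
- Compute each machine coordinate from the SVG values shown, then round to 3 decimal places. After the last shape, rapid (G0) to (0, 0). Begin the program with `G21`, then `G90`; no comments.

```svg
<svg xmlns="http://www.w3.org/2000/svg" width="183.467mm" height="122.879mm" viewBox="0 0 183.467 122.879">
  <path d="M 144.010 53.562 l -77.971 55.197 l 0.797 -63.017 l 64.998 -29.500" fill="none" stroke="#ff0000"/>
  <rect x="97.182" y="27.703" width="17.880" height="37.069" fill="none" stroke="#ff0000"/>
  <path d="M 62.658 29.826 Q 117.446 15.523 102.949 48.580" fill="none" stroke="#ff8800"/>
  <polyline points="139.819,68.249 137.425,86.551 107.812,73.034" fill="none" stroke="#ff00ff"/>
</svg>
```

Since the viewBox matches the mm dimensions, user units are millimetres directly. The only transform is the Y-flip y_m = 122.879 − y_svg.

Shape 1 is a open polyline drawn with `<path>`. Its stroke #ff0000 means engrave at S290, F3088. After flipping Y the toolpath is (144.010,69.317) → (66.039,14.120) → (66.836,77.137) → (131.834,106.637).

Shape 2 is a rectangle drawn with `<rect>`. Its stroke #ff0000 means engrave at S290, F3088. After flipping Y the toolpath is (97.182,95.176) → (115.062,95.176) → (115.062,58.107) → (97.182,58.107) → (97.182,95.176), returning to the start.

Shape 3 is a quadratic bezier drawn with `<path>`. Its stroke #ff8800 means score at S450, F2383. After flipping Y the toolpath is (62.658,93.053) → (81.802,96.880) → (95.403,96.918) → (103.461,93.167) → (105.976,85.627) → (102.949,74.299).

Shape 4 is a open polyline drawn with `<polyline>`. Its stroke #ff00ff means cut at S788, F1479. After flipping Y the toolpath is (139.819,54.630) → (137.425,36.328) → (107.812,49.845).

G21
G90
G0 X144.010 Y69.317
M4 S290
G01 X66.039 Y14.120 F3088
G01 X66.836 Y77.137 F3088
G01 X131.834 Y106.637 F3088
M5
G0 X97.182 Y95.176
M4 S290
G01 X115.062 Y95.176 F3088
G01 X115.062 Y58.107 F3088
G01 X97.182 Y58.107 F3088
G01 X97.182 Y95.176 F3088
M5
G0 X62.658 Y93.053
M4 S450
G01 X81.802 Y96.880 F2383
G01 X95.403 Y96.918 F2383
G01 X103.461 Y93.167 F2383
G01 X105.976 Y85.627 F2383
G01 X102.949 Y74.299 F2383
M5
G0 X139.819 Y54.630
M4 S788
G01 X137.425 Y36.328 F1479
G01 X107.812 Y49.845 F1479
M5
G0 X0.000 Y0.000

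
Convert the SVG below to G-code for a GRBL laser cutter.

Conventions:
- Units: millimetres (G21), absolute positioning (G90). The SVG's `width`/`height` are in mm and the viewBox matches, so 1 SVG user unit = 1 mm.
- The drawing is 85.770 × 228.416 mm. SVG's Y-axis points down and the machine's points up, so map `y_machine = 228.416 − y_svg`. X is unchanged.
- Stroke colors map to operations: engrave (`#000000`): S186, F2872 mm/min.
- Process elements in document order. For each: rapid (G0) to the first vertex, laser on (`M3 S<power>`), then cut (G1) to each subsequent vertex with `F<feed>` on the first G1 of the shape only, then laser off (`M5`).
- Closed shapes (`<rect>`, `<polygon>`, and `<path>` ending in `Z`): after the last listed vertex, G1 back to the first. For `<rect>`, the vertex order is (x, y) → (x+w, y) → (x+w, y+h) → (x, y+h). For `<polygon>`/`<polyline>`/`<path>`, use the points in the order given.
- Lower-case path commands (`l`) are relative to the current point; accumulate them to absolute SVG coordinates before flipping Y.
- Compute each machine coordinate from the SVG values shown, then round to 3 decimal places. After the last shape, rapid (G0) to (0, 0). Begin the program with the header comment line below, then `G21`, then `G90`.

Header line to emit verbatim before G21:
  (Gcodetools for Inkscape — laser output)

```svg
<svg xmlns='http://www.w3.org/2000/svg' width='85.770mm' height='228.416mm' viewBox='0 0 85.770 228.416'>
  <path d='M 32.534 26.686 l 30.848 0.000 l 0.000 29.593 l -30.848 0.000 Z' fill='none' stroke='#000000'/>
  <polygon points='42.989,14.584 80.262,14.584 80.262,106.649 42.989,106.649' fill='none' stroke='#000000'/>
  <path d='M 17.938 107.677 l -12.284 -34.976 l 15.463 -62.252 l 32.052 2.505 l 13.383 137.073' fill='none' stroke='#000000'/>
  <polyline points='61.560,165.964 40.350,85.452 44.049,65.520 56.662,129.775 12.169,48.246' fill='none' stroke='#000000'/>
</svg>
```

(Gcodetools for Inkscape — laser output)
G21
G90
G0 X32.534 Y201.730
M3 S186
G1 X63.382 Y201.730 F2872
G1 X63.382 Y172.137
G1 X32.534 Y172.137
G1 X32.534 Y201.730
M5
G0 X42.989 Y213.832
M3 S186
G1 X80.262 Y213.832 F2872
G1 X80.262 Y121.767
G1 X42.989 Y121.767
G1 X42.989 Y213.832
M5
G0 X17.938 Y120.739
M3 S186
G1 X5.654 Y155.715 F2872
G1 X21.117 Y217.967
G1 X53.169 Y215.462
G1 X66.552 Y78.389
M5
G0 X61.560 Y62.452
M3 S186
G1 X40.350 Y142.964 F2872
G1 X44.049 Y162.896
G1 X56.662 Y98.641
G1 X12.169 Y180.170
M5
G0 X0.000 Y0.000

1 u = 1 mm; y_m = 228.416 − y.

[1] `<path>` rectangle, #000000→engrave S186 F2872: (32.534,201.730) → (63.382,201.730) → (63.382,172.137) → (32.534,172.137) → (32.534,201.730) (closed)

[2] `<polygon>` rectangle, #000000→engrave S186 F2872: (42.989,213.832) → (80.262,213.832) → (80.262,121.767) → (42.989,121.767) → (42.989,213.832) (closed)

[3] `<path>` open polyline, #000000→engrave S186 F2872: (17.938,120.739) → (5.654,155.715) → (21.117,217.967) → (53.169,215.462) → (66.552,78.389)

[4] `<polyline>` open polyline, #000000→engrave S186 F2872: (61.560,62.452) → (40.350,142.964) → (44.049,162.896) → (56.662,98.641) → (12.169,180.170)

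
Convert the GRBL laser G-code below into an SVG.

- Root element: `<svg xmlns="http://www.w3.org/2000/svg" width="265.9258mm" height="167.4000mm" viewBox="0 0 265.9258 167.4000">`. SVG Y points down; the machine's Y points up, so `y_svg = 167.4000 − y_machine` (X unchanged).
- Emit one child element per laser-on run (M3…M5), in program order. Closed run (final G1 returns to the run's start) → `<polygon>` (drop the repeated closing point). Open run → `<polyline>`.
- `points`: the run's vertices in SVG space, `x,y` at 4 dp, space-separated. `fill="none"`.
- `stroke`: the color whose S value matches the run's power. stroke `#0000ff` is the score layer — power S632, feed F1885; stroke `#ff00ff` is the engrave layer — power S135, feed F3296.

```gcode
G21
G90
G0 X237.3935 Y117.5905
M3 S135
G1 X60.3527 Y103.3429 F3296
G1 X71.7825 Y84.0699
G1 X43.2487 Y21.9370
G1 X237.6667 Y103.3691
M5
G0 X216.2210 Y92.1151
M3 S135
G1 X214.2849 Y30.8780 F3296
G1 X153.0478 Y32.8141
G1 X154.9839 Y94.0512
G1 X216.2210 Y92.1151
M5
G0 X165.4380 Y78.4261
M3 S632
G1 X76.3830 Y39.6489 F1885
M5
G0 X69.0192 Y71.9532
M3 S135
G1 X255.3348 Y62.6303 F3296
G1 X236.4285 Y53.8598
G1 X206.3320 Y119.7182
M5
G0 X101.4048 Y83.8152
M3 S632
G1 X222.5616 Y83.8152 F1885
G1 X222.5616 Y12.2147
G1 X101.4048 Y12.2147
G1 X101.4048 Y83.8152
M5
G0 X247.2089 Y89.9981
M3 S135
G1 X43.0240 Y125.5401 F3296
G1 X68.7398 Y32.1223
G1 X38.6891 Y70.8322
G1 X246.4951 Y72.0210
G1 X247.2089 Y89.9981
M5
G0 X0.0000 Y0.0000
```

Each laser-on run becomes one SVG element. Flip Y back into SVG space with y_svg = 167.4000 − y_machine.

Run 1: power S135 maps to stroke `#ff00ff` (engrave). The run is open, so emit a `<polyline>` with points (Y-flipped): 237.3935,49.8095 60.3527,64.0571 71.7825,83.3301 43.2487,145.4630 237.6667,64.0309.

Run 2: S135 ⇒ engrave layer `#ff00ff`. The run returns to its start, so emit a `<polygon>` with points (Y-flipped): 216.2210,75.2849 214.2849,136.5220 153.0478,134.5859 154.9839,73.3488.

Run 3: S632 ⇒ score layer `#0000ff`. The run is open, so emit a `<polyline>` with points (Y-flipped): 165.4380,88.9739 76.3830,127.7511.

Run 4: the run's S135 means `#ff00ff` (engrave). The run is open, so emit a `<polyline>` with points (Y-flipped): 69.0192,95.4468 255.3348,104.7697 236.4285,113.5402 206.3320,47.6818.

Run 5: power S632 maps to stroke `#0000ff` (score). The run returns to its start, so emit a `<polygon>` with points (Y-flipped): 101.4048,83.5848 222.5616,83.5848 222.5616,155.1853 101.4048,155.1853.

Run 6: the run's S135 means `#ff00ff` (engrave). The run returns to its start, so emit a `<polygon>` with points (Y-flipped): 247.2089,77.4019 43.0240,41.8599 68.7398,135.2777 38.6891,96.5678 246.4951,95.3790.

<svg xmlns="http://www.w3.org/2000/svg" width="265.9258mm" height="167.4000mm" viewBox="0 0 265.9258 167.4000">
  <polyline points="237.3935,49.8095 60.3527,64.0571 71.7825,83.3301 43.2487,145.4630 237.6667,64.0309" fill="none" stroke="#ff00ff"/>
  <polygon points="216.2210,75.2849 214.2849,136.5220 153.0478,134.5859 154.9839,73.3488" fill="none" stroke="#ff00ff"/>
  <polyline points="165.4380,88.9739 76.3830,127.7511" fill="none" stroke="#0000ff"/>
  <polyline points="69.0192,95.4468 255.3348,104.7697 236.4285,113.5402 206.3320,47.6818" fill="none" stroke="#ff00ff"/>
  <polygon points="101.4048,83.5848 222.5616,83.5848 222.5616,155.1853 101.4048,155.1853" fill="none" stroke="#0000ff"/>
  <polygon points="247.2089,77.4019 43.0240,41.8599 68.7398,135.2777 38.6891,96.5678 246.4951,95.3790" fill="none" stroke="#ff00ff"/>
</svg>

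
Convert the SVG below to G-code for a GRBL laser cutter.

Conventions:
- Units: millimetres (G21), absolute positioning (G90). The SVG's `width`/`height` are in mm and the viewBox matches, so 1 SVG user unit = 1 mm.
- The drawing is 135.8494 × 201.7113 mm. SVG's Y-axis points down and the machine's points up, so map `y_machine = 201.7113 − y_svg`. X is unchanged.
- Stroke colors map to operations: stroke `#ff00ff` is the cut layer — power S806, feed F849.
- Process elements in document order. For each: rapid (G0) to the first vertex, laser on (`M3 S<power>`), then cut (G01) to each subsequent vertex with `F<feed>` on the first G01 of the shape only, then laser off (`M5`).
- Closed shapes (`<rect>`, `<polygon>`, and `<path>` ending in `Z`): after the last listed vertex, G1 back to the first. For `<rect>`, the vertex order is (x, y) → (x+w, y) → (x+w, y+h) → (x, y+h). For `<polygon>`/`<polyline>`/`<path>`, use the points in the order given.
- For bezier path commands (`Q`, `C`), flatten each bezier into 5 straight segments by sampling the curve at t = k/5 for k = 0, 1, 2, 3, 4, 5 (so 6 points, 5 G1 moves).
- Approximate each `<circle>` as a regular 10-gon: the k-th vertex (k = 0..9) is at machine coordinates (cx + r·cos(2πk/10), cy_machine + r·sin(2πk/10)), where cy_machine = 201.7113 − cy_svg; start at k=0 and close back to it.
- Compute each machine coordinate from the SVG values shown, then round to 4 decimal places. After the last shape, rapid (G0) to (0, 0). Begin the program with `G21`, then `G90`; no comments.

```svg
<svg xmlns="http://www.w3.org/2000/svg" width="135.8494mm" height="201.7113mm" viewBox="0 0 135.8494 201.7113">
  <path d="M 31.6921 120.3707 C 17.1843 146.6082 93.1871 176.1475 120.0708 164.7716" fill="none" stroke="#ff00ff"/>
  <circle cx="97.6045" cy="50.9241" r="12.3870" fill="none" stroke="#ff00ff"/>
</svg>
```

G21
G90
G0 X31.6921 Y81.3406
M3 S806
G01 X32.7317 Y65.5556 F849
G01 X48.7915 Y51.1006
G01 X73.1695 Y40.0980
G01 X99.1633 Y34.6702
G01 X120.0708 Y36.9397
M5
G0 X109.9915 Y150.7872
M3 S806
G01 X107.6258 Y158.0681 F849
G01 X101.4323 Y162.5679
G01 X93.7767 Y162.5679
G01 X87.5832 Y158.0681
G01 X85.2175 Y150.7872
G01 X87.5832 Y143.5063
G01 X93.7767 Y139.0065
G01 X101.4323 Y139.0065
G01 X107.6258 Y143.5063
G01 X109.9915 Y150.7872
M5
G0 X0.0000 Y0.0000

Since the viewBox matches the mm dimensions, user units are millimetres directly. The only transform is the Y-flip y_m = 201.7113 − y_svg.

Shape 1 is a cubic bezier drawn with `<path>`. Its stroke #ff00ff means cut at S806, F849. After flipping Y the toolpath is (31.6921,81.3406) → (32.7317,65.5556) → (48.7915,51.1006) → (73.1695,40.0980) → (99.1633,34.6702) → (120.0708,36.9397).

Shape 2 is a circle drawn with `<circle>`. Its stroke #ff00ff means cut at S806, F849. After flipping Y the toolpath is (109.9915,150.7872) → (107.6258,158.0681) → (101.4323,162.5679) → (93.7767,162.5679) → (87.5832,158.0681) → (85.2175,150.7872) → (87.5832,143.5063) → (93.7767,139.0065) → (101.4323,139.0065) → (107.6258,143.5063) → (109.9915,150.7872), returning to the start.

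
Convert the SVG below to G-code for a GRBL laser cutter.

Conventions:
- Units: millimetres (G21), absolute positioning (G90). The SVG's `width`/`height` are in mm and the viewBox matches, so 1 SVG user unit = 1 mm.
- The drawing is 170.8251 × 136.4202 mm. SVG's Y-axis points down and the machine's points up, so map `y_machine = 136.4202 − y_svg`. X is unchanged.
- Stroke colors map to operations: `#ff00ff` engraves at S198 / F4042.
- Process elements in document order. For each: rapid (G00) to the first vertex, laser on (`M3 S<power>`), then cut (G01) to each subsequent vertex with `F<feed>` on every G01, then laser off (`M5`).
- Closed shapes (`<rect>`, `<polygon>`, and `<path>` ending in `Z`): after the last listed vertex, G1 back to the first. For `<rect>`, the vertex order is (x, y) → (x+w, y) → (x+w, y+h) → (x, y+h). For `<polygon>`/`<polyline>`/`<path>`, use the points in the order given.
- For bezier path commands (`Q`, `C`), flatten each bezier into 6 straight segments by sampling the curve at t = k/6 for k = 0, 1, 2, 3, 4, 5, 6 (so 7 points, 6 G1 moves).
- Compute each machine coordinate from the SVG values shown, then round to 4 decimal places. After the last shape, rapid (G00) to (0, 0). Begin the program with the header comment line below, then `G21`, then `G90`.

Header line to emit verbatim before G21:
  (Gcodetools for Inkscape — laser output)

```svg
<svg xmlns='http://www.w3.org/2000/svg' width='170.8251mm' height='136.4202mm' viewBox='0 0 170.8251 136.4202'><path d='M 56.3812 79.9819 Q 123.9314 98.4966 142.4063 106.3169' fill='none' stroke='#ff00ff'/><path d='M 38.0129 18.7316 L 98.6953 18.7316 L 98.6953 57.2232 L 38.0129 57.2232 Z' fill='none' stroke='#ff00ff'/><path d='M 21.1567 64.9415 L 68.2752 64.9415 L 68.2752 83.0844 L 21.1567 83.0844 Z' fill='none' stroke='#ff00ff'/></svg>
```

(Gcodetools for Inkscape — laser output)
G21
G90
G00 X56.3812 Y56.4383
M3 S198
G01 X77.5347 Y50.5638 F4042
G01 X95.9619 Y45.2834 F4042
G01 X111.6626 Y40.5972 F4042
G01 X124.6369 Y36.5051 F4042
G01 X134.8848 Y33.0071 F4042
G01 X142.4063 Y30.1033 F4042
M5
G00 X38.0129 Y117.6886
M3 S198
G01 X98.6953 Y117.6886 F4042
G01 X98.6953 Y79.1970 F4042
G01 X38.0129 Y79.1970 F4042
G01 X38.0129 Y117.6886 F4042
M5
G00 X21.1567 Y71.4787
M3 S198
G01 X68.2752 Y71.4787 F4042
G01 X68.2752 Y53.3358 F4042
G01 X21.1567 Y53.3358 F4042
G01 X21.1567 Y71.4787 F4042
M5
G00 X0.0000 Y0.0000

Since the viewBox matches the mm dimensions, user units are millimetres directly. The only transform is the Y-flip y_m = 136.4202 − y_svg.

Shape 1 is a quadratic bezier drawn with `<path>`. Its stroke #ff00ff means engrave at S198, F4042. After flipping Y the toolpath is (56.3812,56.4383) → (77.5347,50.5638) → (95.9619,45.2834) → (111.6626,40.5972) → (124.6369,36.5051) → (134.8848,33.0071) → (142.4063,30.1033).

Shape 2 is a rectangle drawn with `<path>`. Its stroke #ff00ff means engrave at S198, F4042. After flipping Y the toolpath is (38.0129,117.6886) → (98.6953,117.6886) → (98.6953,79.1970) → (38.0129,79.1970) → (38.0129,117.6886), returning to the start.

Shape 3 is a rectangle drawn with `<path>`. Its stroke #ff00ff means engrave at S198, F4042. After flipping Y the toolpath is (21.1567,71.4787) → (68.2752,71.4787) → (68.2752,53.3358) → (21.1567,53.3358) → (21.1567,71.4787), returning to the start.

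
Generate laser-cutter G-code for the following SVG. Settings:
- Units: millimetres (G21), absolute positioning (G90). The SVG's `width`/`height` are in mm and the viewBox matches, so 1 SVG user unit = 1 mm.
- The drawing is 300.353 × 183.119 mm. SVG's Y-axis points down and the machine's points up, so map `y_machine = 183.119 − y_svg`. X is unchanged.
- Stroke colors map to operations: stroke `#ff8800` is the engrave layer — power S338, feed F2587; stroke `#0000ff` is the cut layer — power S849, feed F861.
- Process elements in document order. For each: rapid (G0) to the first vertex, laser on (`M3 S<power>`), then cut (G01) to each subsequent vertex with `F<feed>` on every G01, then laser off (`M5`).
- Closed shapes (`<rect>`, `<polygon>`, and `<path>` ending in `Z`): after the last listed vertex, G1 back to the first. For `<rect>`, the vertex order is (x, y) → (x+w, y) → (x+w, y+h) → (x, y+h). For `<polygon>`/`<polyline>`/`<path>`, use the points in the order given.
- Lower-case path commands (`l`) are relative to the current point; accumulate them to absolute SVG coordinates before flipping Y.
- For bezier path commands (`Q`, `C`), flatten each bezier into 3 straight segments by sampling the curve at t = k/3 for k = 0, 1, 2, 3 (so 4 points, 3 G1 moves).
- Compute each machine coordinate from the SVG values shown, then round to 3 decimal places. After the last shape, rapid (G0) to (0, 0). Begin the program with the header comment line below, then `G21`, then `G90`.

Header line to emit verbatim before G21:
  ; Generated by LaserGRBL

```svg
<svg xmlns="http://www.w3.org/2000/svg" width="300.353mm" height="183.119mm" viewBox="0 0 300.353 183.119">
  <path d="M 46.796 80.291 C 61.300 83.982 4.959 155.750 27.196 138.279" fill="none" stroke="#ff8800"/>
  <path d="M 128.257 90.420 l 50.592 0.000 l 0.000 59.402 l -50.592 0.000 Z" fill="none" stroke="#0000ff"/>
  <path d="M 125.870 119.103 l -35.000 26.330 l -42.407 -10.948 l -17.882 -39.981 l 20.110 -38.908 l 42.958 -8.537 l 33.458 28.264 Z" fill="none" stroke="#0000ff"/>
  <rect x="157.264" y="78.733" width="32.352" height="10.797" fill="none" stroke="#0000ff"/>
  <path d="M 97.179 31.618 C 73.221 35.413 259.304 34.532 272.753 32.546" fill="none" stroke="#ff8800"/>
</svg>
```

viewBox `0 0 300.353 183.119` with mm width/height → 1 unit = 1 mm. Flip: y_m = 183.119 − y_svg.

**Shape 1** — `<path>` cubic bezier, stroke `#ff8800` → engrave (S338, F2587). Control points (SVG): P0=(46.796,80.291), P1=(61.300,83.982), P2=(4.959,155.750), P3=(27.196,138.279); sampled at t=k/3. Machine vertices: (46.796,102.828) → (43.219,82.271) → (25.617,51.289) → (27.196,44.840). Open path.

**Shape 2** — `<path>` rectangle, stroke `#0000ff` → cut (S849, F861). Machine vertices: (128.257,92.699) → (178.849,92.699) → (178.849,33.297) → (128.257,33.297) → (128.257,92.699). Closed: final G1 returns to the first vertex.

**Shape 3** — `<path>` regular polygon, stroke `#0000ff` → cut (S849, F861). Machine vertices: (125.870,64.016) → (90.870,37.686) → (48.463,48.634) → (30.581,88.615) → (50.691,127.523) → (93.649,136.060) → (127.107,107.796) → (125.870,64.016). Closed: final G1 returns to the first vertex.

**Shape 4** — `<rect>` rectangle, stroke `#0000ff` → cut (S849, F861). Machine vertices: (157.264,104.386) → (189.616,104.386) → (189.616,93.589) → (157.264,93.589) → (157.264,104.386). Closed: final G1 returns to the first vertex.

**Shape 5** — `<path>` cubic bezier, stroke `#ff8800` → engrave (S338, F2587). Control points (SVG): P0=(97.179,31.618), P1=(73.221,35.413), P2=(259.304,34.532), P3=(272.753,32.546); sampled at t=k/3. Machine vertices: (97.179,151.501) → (129.062,149.132) → (215.932,149.088) → (272.753,150.573). Open path.

; Generated by LaserGRBL
G21
G90
G0 X46.796 Y102.828
M3 S338
G01 X43.219 Y82.271 F2587
G01 X25.617 Y51.289 F2587
G01 X27.196 Y44.840 F2587
M5
G0 X128.257 Y92.699
M3 S849
G01 X178.849 Y92.699 F861
G01 X178.849 Y33.297 F861
G01 X128.257 Y33.297 F861
G01 X128.257 Y92.699 F861
M5
G0 X125.870 Y64.016
M3 S849
G01 X90.870 Y37.686 F861
G01 X48.463 Y48.634 F861
G01 X30.581 Y88.615 F861
G01 X50.691 Y127.523 F861
G01 X93.649 Y136.060 F861
G01 X127.107 Y107.796 F861
G01 X125.870 Y64.016 F861
M5
G0 X157.264 Y104.386
M3 S849
G01 X189.616 Y104.386 F861
G01 X189.616 Y93.589 F861
G01 X157.264 Y93.589 F861
G01 X157.264 Y104.386 F861
M5
G0 X97.179 Y151.501
M3 S338
G01 X129.062 Y149.132 F2587
G01 X215.932 Y149.088 F2587
G01 X272.753 Y150.573 F2587
M5
G0 X0.000 Y0.000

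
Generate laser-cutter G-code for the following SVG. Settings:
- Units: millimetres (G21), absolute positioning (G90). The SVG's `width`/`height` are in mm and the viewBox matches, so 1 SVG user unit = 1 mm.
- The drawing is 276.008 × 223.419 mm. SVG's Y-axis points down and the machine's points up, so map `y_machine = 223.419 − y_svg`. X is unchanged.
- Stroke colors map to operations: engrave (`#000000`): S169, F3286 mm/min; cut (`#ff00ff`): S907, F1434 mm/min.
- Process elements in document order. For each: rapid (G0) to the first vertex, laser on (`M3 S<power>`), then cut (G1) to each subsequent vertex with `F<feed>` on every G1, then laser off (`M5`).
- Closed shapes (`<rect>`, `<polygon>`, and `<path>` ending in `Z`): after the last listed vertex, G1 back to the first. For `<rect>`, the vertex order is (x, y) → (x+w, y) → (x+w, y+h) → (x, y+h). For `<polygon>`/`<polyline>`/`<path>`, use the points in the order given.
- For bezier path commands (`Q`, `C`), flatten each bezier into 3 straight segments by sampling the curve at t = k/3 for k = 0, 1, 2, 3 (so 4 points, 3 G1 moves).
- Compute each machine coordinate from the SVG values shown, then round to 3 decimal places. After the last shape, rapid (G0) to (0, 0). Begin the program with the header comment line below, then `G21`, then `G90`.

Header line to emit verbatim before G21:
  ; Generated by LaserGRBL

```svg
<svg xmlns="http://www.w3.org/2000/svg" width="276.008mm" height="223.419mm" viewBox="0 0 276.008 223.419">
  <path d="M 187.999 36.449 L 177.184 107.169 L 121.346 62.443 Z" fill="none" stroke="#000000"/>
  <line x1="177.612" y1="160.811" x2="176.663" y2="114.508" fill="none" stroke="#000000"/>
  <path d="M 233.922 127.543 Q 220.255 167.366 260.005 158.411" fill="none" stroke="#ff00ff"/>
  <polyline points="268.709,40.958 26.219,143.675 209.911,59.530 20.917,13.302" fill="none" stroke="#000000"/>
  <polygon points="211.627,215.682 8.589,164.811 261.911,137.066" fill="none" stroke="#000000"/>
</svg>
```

viewBox `0 0 276.008 223.419` with mm width/height → 1 unit = 1 mm. Flip: y_m = 223.419 − y_svg.

**Shape 1** — `<path>` regular polygon, stroke `#000000` → engrave (S169, F3286). Machine vertices: (187.999,186.970) → (177.184,116.250) → (121.346,160.976) → (187.999,186.970). Closed: final G1 returns to the first vertex.

**Shape 2** — `<line>` line segment, stroke `#000000` → engrave (S169, F3286). Machine vertices: (177.612,62.608) → (176.663,108.911). Open path.

**Shape 3** — `<path>` quadratic bezier, stroke `#ff00ff` → cut (S907, F1434). Control points (SVG): P0=(233.922,127.543), P1=(220.255,167.366), P2=(260.005,158.411); sampled at t=k/3. Machine vertices: (233.922,95.876) → (230.746,74.747) → (239.440,64.458) → (260.005,65.008). Open path.

**Shape 4** — `<polyline>` open polyline, stroke `#000000` → engrave (S169, F3286). Machine vertices: (268.709,182.461) → (26.219,79.744) → (209.911,163.889) → (20.917,210.117). Open path.

**Shape 5** — `<polygon>` closed polygon, stroke `#000000` → engrave (S169, F3286). Machine vertices: (211.627,7.737) → (8.589,58.608) → (261.911,86.353) → (211.627,7.737). Closed: final G1 returns to the first vertex.

; Generated by LaserGRBL
G21
G90
G0 X187.999 Y186.970
M3 S169
G1 X177.184 Y116.250 F3286
G1 X121.346 Y160.976 F3286
G1 X187.999 Y186.970 F3286
M5
G0 X177.612 Y62.608
M3 S169
G1 X176.663 Y108.911 F3286
M5
G0 X233.922 Y95.876
M3 S907
G1 X230.746 Y74.747 F1434
G1 X239.440 Y64.458 F1434
G1 X260.005 Y65.008 F1434
M5
G0 X268.709 Y182.461
M3 S169
G1 X26.219 Y79.744 F3286
G1 X209.911 Y163.889 F3286
G1 X20.917 Y210.117 F3286
M5
G0 X211.627 Y7.737
M3 S169
G1 X8.589 Y58.608 F3286
G1 X261.911 Y86.353 F3286
G1 X211.627 Y7.737 F3286
M5
G0 X0.000 Y0.000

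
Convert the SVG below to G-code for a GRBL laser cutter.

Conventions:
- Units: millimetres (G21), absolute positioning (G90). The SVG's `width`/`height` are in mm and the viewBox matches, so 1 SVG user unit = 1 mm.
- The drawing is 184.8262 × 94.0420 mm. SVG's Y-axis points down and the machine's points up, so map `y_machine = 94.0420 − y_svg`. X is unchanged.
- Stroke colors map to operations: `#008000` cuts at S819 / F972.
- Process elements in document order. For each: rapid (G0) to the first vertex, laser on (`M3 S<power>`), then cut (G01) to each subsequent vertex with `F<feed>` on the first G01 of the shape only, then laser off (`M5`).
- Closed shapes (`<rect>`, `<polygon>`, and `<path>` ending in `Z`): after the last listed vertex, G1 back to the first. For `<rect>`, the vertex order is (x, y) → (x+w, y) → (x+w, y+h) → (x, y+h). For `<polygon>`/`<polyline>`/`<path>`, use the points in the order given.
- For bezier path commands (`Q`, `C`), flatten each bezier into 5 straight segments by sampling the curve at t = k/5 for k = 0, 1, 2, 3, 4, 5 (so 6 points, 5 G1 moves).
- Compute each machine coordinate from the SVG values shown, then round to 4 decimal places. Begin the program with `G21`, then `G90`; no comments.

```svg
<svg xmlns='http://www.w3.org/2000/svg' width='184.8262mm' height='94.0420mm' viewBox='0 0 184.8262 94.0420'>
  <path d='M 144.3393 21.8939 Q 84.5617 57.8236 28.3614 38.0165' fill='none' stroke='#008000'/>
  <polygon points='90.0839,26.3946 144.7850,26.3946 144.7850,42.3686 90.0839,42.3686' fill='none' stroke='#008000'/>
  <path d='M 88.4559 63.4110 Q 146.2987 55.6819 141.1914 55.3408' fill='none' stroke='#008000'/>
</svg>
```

viewBox `0 0 184.8262 94.0420` with mm width/height → 1 unit = 1 mm. Flip: y_m = 94.0420 − y_svg.

**Shape 1** — `<path>` quadratic bezier, stroke `#008000` → cut (S819, F972). Control points (SVG): P0=(144.3393,21.8939), P1=(84.5617,57.8236), P2=(28.3614,38.0165); sampled at t=k/5. Machine vertices: (144.3393,72.1481) → (120.5714,60.0057) → (97.0896,52.3222) → (73.8940,49.0977) → (50.9846,50.3321) → (28.3614,56.0255). Open path.

**Shape 2** — `<polygon>` rectangle, stroke `#008000` → cut (S819, F972). Machine vertices: (90.0839,67.6474) → (144.7850,67.6474) → (144.7850,51.6734) → (90.0839,51.6734) → (90.0839,67.6474). Closed: final G1 returns to the first vertex.

**Shape 3** — `<path>` quadratic bezier, stroke `#008000` → cut (S819, F972). Control points (SVG): P0=(88.4559,63.4110), P1=(146.2987,55.6819), P2=(141.1914,55.3408); sampled at t=k/5. Machine vertices: (88.4559,30.6310) → (109.0750,33.4271) → (124.6581,35.6322) → (135.2052,37.2462) → (140.7163,38.2692) → (141.1914,38.7012). Open path.

G21
G90
G0 X144.3393 Y72.1481
M3 S819
G01 X120.5714 Y60.0057 F972
G01 X97.0896 Y52.3222
G01 X73.8940 Y49.0977
G01 X50.9846 Y50.3321
G01 X28.3614 Y56.0255
M5
G0 X90.0839 Y67.6474
M3 S819
G01 X144.7850 Y67.6474 F972
G01 X144.7850 Y51.6734
G01 X90.0839 Y51.6734
G01 X90.0839 Y67.6474
M5
G0 X88.4559 Y30.6310
M3 S819
G01 X109.0750 Y33.4271 F972
G01 X124.6581 Y35.6322
G01 X135.2052 Y37.2462
G01 X140.7163 Y38.2692
G01 X141.1914 Y38.7012
M5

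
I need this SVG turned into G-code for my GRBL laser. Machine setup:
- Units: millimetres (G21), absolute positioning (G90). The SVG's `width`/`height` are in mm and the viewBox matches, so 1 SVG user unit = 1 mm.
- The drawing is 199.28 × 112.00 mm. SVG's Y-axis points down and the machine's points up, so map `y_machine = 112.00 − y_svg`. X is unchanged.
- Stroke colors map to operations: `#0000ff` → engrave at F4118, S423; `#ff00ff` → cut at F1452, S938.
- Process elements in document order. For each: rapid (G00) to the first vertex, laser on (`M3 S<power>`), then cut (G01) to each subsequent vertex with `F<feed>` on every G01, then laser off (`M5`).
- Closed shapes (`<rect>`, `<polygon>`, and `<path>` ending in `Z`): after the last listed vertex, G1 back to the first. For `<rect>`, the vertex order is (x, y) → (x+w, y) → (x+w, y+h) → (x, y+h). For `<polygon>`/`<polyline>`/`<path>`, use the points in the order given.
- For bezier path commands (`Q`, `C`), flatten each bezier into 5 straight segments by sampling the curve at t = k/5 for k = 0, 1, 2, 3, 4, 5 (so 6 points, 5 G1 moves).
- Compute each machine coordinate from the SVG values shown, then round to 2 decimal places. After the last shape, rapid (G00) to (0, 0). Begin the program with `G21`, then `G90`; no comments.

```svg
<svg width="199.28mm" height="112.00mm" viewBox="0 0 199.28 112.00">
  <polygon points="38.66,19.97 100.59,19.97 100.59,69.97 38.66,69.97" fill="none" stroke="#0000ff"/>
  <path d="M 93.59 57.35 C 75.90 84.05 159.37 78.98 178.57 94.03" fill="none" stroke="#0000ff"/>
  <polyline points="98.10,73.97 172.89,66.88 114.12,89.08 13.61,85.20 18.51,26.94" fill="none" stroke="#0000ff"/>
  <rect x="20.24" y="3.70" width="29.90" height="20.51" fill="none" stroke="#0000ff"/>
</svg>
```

G21
G90
G00 X38.66 Y92.03
M3 S423
G01 X100.59 Y92.03 F4118
G01 X100.59 Y42.03 F4118
G01 X38.66 Y42.03 F4118
G01 X38.66 Y92.03 F4118
M5
G00 X93.59 Y54.65
M3 S423
G01 X93.79 Y42.03 F4118
G01 X110.33 Y34.54 F4118
G01 X135.27 Y29.69 F4118
G01 X160.66 Y25.00 F4118
G01 X178.57 Y17.97 F4118
M5
G00 X98.10 Y38.03
M3 S423
G01 X172.89 Y45.12 F4118
G01 X114.12 Y22.92 F4118
G01 X13.61 Y26.80 F4118
G01 X18.51 Y85.06 F4118
M5
G00 X20.24 Y108.30
M3 S423
G01 X50.14 Y108.30 F4118
G01 X50.14 Y87.79 F4118
G01 X20.24 Y87.79 F4118
G01 X20.24 Y108.30 F4118
M5
G00 X0.00 Y0.00

Since the viewBox matches the mm dimensions, user units are millimetres directly. The only transform is the Y-flip y_m = 112.00 − y_svg.

Shape 1 is a rectangle drawn with `<polygon>`. Its stroke #0000ff means engrave at S423, F4118. After flipping Y the toolpath is (38.66,92.03) → (100.59,92.03) → (100.59,42.03) → (38.66,42.03) → (38.66,92.03), returning to the start.

Shape 2 is a cubic bezier drawn with `<path>`. Its stroke #0000ff means engrave at S423, F4118. After flipping Y the toolpath is (93.59,54.65) → (93.79,42.03) → (110.33,34.54) → (135.27,29.69) → (160.66,25.00) → (178.57,17.97).

Shape 3 is a open polyline drawn with `<polyline>`. Its stroke #0000ff means engrave at S423, F4118. After flipping Y the toolpath is (98.10,38.03) → (172.89,45.12) → (114.12,22.92) → (13.61,26.80) → (18.51,85.06).

Shape 4 is a rectangle drawn with `<rect>`. Its stroke #0000ff means engrave at S423, F4118. After flipping Y the toolpath is (20.24,108.30) → (50.14,108.30) → (50.14,87.79) → (20.24,87.79) → (20.24,108.30), returning to the start.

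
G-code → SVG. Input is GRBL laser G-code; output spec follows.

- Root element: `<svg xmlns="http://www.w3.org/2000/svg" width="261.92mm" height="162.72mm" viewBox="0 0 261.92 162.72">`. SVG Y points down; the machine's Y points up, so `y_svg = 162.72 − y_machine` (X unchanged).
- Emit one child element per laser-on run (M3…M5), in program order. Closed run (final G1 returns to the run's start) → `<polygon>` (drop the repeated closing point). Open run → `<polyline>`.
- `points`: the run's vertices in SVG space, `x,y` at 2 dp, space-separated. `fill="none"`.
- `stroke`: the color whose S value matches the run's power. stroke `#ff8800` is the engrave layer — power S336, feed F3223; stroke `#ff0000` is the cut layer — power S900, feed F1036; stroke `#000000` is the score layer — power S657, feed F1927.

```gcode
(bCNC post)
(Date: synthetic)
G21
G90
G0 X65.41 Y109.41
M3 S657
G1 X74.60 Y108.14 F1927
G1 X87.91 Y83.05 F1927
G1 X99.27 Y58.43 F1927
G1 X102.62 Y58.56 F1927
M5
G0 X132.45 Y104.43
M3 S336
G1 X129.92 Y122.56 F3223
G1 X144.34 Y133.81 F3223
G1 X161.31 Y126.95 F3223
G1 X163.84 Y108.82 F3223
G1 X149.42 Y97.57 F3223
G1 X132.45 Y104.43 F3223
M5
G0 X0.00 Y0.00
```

<svg xmlns="http://www.w3.org/2000/svg" width="261.92mm" height="162.72mm" viewBox="0 0 261.92 162.72">
  <polyline points="65.41,53.31 74.60,54.58 87.91,79.67 99.27,104.29 102.62,104.16" fill="none" stroke="#000000"/>
  <polygon points="132.45,58.29 129.92,40.16 144.34,28.91 161.31,35.77 163.84,53.90 149.42,65.15" fill="none" stroke="#ff8800"/>
</svg>

Machine Y-up, SVG Y-down with viewBox height 162.72, so y_svg = 162.72 − y_machine; X carries over.

Run 1: the run's S657 means `#000000` (score). The run is open, so emit a `<polyline>` with points (Y-flipped): 65.41,53.31 74.60,54.58 87.91,79.67 99.27,104.29 102.62,104.16.

Run 2: S336 ⇒ engrave layer `#ff8800`. The run returns to its start, so emit a `<polygon>` with points (Y-flipped): 132.45,58.29 129.92,40.16 144.34,28.91 161.31,35.77 163.84,53.90 149.42,65.15.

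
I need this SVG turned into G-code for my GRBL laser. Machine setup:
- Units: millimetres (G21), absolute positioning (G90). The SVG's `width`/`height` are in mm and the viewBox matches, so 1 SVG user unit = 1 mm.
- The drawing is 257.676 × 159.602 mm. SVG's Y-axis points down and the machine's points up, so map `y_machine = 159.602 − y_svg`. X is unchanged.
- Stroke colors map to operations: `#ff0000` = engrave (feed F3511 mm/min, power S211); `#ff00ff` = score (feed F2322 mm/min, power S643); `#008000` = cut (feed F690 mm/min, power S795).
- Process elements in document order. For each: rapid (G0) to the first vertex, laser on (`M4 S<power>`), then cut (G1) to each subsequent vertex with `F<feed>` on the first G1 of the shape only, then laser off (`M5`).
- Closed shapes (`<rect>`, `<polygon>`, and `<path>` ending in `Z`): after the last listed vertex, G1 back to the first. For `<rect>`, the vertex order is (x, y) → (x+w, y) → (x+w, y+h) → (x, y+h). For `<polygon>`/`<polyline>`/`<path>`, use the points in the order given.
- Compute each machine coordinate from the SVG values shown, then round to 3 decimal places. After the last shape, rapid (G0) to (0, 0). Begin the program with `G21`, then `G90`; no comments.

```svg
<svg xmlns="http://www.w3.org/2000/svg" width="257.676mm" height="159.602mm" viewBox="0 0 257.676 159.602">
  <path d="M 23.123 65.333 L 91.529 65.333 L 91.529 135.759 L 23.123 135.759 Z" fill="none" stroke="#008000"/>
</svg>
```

G21
G90
G0 X23.123 Y94.269
M4 S795
G1 X91.529 Y94.269 F690
G1 X91.529 Y23.843
G1 X23.123 Y23.843
G1 X23.123 Y94.269
M5
G0 X0.000 Y0.000

viewBox `0 0 257.676 159.602` with mm width/height → 1 unit = 1 mm. Flip: y_m = 159.602 − y_svg.

**Shape 1** — `<path>` rectangle, stroke `#008000` → cut (S795, F690). Machine vertices: (23.123,94.269) → (91.529,94.269) → (91.529,23.843) → (23.123,23.843) → (23.123,94.269). Closed: final G1 returns to the first vertex.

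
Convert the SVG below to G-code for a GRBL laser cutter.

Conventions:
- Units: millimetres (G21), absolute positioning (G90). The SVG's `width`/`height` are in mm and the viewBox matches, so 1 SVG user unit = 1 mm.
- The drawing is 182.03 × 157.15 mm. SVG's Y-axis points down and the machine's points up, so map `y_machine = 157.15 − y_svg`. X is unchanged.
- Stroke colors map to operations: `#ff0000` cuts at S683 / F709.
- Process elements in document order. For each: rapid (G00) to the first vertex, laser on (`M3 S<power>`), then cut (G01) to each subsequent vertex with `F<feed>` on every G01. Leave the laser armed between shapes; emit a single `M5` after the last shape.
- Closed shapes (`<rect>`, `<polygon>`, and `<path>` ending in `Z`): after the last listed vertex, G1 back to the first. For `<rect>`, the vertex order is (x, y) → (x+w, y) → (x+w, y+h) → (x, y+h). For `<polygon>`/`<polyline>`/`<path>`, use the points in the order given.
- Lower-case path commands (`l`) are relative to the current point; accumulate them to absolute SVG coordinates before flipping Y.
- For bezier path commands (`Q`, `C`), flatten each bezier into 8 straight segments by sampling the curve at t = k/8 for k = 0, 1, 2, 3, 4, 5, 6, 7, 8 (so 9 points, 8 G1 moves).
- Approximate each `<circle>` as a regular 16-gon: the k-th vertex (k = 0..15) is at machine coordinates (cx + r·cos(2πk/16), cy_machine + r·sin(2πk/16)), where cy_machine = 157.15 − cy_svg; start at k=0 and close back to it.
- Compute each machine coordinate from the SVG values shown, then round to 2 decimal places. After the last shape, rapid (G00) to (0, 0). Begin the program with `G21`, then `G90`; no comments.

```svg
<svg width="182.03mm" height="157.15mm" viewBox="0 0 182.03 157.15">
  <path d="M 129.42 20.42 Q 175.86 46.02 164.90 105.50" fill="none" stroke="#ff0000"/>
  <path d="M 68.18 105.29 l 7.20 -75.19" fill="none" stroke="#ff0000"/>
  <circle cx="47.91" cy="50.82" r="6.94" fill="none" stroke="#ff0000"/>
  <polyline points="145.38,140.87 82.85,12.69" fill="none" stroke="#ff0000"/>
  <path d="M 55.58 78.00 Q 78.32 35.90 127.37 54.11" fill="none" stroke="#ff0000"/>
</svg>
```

G21
G90
G00 X129.42 Y136.73
M3 S683
G01 X140.13 Y129.80 F709
G01 X149.05 Y121.81 F709
G01 X156.18 Y112.77 F709
G01 X161.51 Y102.66 F709
G01 X165.05 Y91.50 F709
G01 X166.79 Y79.27 F709
G01 X166.74 Y65.99 F709
G01 X164.90 Y51.65 F709
G00 X68.18 Y51.86
M3 S683
G01 X75.38 Y127.05 F709
G00 X54.85 Y106.33
M3 S683
G01 X54.32 Y108.99 F709
G01 X52.82 Y111.24 F709
G01 X50.57 Y112.74 F709
G01 X47.91 Y113.27 F709
G01 X45.25 Y112.74 F709
G01 X43.00 Y111.24 F709
G01 X41.50 Y108.99 F709
G01 X40.97 Y106.33 F709
G01 X41.50 Y103.67 F709
G01 X43.00 Y101.42 F709
G01 X45.25 Y99.92 F709
G01 X47.91 Y99.39 F709
G01 X50.57 Y99.92 F709
G01 X52.82 Y101.42 F709
G01 X54.32 Y103.67 F709
G01 X54.85 Y106.33 F709
G00 X145.38 Y16.28
M3 S683
G01 X82.85 Y144.46 F709
G00 X55.58 Y79.15
M3 S683
G01 X61.68 Y88.73 F709
G01 X68.59 Y96.43 F709
G01 X76.33 Y102.24 F709
G01 X84.90 Y106.17 F709
G01 X94.28 Y108.22 F709
G01 X104.49 Y108.38 F709
G01 X115.52 Y106.65 F709
G01 X127.37 Y103.04 F709
M5
G00 X0.00 Y0.00

viewBox `0 0 182.03 157.15` with mm width/height → 1 unit = 1 mm. Flip: y_m = 157.15 − y_svg.

**Shape 1** — `<path>` quadratic bezier, stroke `#ff0000` → cut (S683, F709). Control points (SVG): P0=(129.42,20.42), P1=(175.86,46.02), P2=(164.90,105.50); sampled at t=k/8. Machine vertices: (129.42,136.73) → (140.13,129.80) → (149.05,121.81) → (156.18,112.77) → (161.51,102.66) → (165.05,91.50) → (166.79,79.27) → (166.74,65.99) → (164.90,51.65). Open path.

**Shape 2** — `<path>` line segment, stroke `#ff0000` → cut (S683, F709). Machine vertices: (68.18,51.86) → (75.38,127.05). Open path.

**Shape 3** — `<circle>` circle, stroke `#ff0000` → cut (S683, F709). Machine vertices: (54.85,106.33) → (54.32,108.99) → (52.82,111.24) → (50.57,112.74) → (47.91,113.27) → (45.25,112.74) → (43.00,111.24) → (41.50,108.99) → (40.97,106.33) → (41.50,103.67) → (43.00,101.42) → (45.25,99.92) → (47.91,99.39) → (50.57,99.92) → (52.82,101.42) → (54.32,103.67) → (54.85,106.33). Closed: final G1 returns to the first vertex.

**Shape 4** — `<polyline>` line segment, stroke `#ff0000` → cut (S683, F709). Machine vertices: (145.38,16.28) → (82.85,144.46). Open path.

**Shape 5** — `<path>` quadratic bezier, stroke `#ff0000` → cut (S683, F709). Control points (SVG): P0=(55.58,78.00), P1=(78.32,35.90), P2=(127.37,54.11); sampled at t=k/8. Machine vertices: (55.58,79.15) → (61.68,88.73) → (68.59,96.43) → (76.33,102.24) → (84.90,106.17) → (94.28,108.22) → (104.49,108.38) → (115.52,106.65) → (127.37,103.04). Open path.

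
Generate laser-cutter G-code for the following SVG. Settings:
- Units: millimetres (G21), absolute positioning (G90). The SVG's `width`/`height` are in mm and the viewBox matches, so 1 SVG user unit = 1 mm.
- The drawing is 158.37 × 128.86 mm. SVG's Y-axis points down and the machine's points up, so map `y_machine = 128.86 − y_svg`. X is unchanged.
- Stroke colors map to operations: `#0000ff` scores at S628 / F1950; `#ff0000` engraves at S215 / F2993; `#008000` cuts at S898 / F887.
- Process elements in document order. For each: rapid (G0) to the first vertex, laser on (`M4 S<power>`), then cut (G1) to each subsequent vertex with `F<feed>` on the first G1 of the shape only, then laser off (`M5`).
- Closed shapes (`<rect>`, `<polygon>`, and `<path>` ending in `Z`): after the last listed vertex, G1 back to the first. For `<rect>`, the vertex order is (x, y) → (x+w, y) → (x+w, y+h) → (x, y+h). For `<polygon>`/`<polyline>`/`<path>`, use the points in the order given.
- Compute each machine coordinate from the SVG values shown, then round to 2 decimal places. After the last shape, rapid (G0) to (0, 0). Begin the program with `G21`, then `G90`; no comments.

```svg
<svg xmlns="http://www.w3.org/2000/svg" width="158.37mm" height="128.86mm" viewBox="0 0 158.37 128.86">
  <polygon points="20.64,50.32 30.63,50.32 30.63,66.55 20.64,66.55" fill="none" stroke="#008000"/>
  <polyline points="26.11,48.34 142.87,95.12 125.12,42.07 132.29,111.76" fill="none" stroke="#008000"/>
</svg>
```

G21
G90
G0 X20.64 Y78.54
M4 S898
G1 X30.63 Y78.54 F887
G1 X30.63 Y62.31
G1 X20.64 Y62.31
G1 X20.64 Y78.54
M5
G0 X26.11 Y80.52
M4 S898
G1 X142.87 Y33.74 F887
G1 X125.12 Y86.79
G1 X132.29 Y17.10
M5
G0 X0.00 Y0.00

viewBox `0 0 158.37 128.86` with mm width/height → 1 unit = 1 mm. Flip: y_m = 128.86 − y_svg.

**Shape 1** — `<polygon>` rectangle, stroke `#008000` → cut (S898, F887). Machine vertices: (20.64,78.54) → (30.63,78.54) → (30.63,62.31) → (20.64,62.31) → (20.64,78.54). Closed: final G1 returns to the first vertex.

**Shape 2** — `<polyline>` open polyline, stroke `#008000` → cut (S898, F887). Machine vertices: (26.11,80.52) → (142.87,33.74) → (125.12,86.79) → (132.29,17.10). Open path.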